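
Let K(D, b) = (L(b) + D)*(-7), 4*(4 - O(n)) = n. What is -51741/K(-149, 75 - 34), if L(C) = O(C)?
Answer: -22996/483 ≈ -47.611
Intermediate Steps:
O(n) = 4 - n/4
L(C) = 4 - C/4
K(D, b) = -28 - 7*D + 7*b/4 (K(D, b) = ((4 - b/4) + D)*(-7) = (4 + D - b/4)*(-7) = -28 - 7*D + 7*b/4)
-51741/K(-149, 75 - 34) = -51741/(-28 - 7*(-149) + 7*(75 - 34)/4) = -51741/(-28 + 1043 + (7/4)*41) = -51741/(-28 + 1043 + 287/4) = -51741/4347/4 = -51741*4/4347 = -22996/483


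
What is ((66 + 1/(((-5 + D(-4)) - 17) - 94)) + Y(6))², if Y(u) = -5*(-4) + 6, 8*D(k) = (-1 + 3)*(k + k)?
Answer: 117831025/13924 ≈ 8462.4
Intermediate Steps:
D(k) = k/2 (D(k) = ((-1 + 3)*(k + k))/8 = (2*(2*k))/8 = (4*k)/8 = k/2)
Y(u) = 26 (Y(u) = 20 + 6 = 26)
((66 + 1/(((-5 + D(-4)) - 17) - 94)) + Y(6))² = ((66 + 1/(((-5 + (½)*(-4)) - 17) - 94)) + 26)² = ((66 + 1/(((-5 - 2) - 17) - 94)) + 26)² = ((66 + 1/((-7 - 17) - 94)) + 26)² = ((66 + 1/(-24 - 94)) + 26)² = ((66 + 1/(-118)) + 26)² = ((66 - 1/118) + 26)² = (7787/118 + 26)² = (10855/118)² = 117831025/13924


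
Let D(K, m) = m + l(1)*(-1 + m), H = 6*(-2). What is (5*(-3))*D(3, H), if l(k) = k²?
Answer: 375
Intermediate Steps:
H = -12
D(K, m) = -1 + 2*m (D(K, m) = m + 1²*(-1 + m) = m + 1*(-1 + m) = m + (-1 + m) = -1 + 2*m)
(5*(-3))*D(3, H) = (5*(-3))*(-1 + 2*(-12)) = -15*(-1 - 24) = -15*(-25) = 375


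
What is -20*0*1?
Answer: 0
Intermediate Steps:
-20*0*1 = 0*1 = 0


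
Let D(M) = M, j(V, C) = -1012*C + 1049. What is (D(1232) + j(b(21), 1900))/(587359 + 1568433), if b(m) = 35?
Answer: -1920519/2155792 ≈ -0.89086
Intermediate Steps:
j(V, C) = 1049 - 1012*C
(D(1232) + j(b(21), 1900))/(587359 + 1568433) = (1232 + (1049 - 1012*1900))/(587359 + 1568433) = (1232 + (1049 - 1922800))/2155792 = (1232 - 1921751)*(1/2155792) = -1920519*1/2155792 = -1920519/2155792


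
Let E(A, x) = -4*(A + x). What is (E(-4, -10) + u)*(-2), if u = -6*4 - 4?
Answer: -56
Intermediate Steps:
u = -28 (u = -24 - 4 = -28)
E(A, x) = -4*A - 4*x
(E(-4, -10) + u)*(-2) = ((-4*(-4) - 4*(-10)) - 28)*(-2) = ((16 + 40) - 28)*(-2) = (56 - 28)*(-2) = 28*(-2) = -56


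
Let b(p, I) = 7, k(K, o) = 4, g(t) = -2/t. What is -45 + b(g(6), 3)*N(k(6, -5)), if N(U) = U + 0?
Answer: -17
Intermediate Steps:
N(U) = U
-45 + b(g(6), 3)*N(k(6, -5)) = -45 + 7*4 = -45 + 28 = -17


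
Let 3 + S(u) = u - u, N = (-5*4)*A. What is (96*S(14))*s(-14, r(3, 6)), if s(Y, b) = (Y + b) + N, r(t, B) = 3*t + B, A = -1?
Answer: -6048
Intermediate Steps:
r(t, B) = B + 3*t
N = 20 (N = -5*4*(-1) = -20*(-1) = 20)
S(u) = -3 (S(u) = -3 + (u - u) = -3 + 0 = -3)
s(Y, b) = 20 + Y + b (s(Y, b) = (Y + b) + 20 = 20 + Y + b)
(96*S(14))*s(-14, r(3, 6)) = (96*(-3))*(20 - 14 + (6 + 3*3)) = -288*(20 - 14 + (6 + 9)) = -288*(20 - 14 + 15) = -288*21 = -6048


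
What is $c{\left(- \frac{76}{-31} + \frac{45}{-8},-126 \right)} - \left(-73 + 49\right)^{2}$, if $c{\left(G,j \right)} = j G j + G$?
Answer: $- \frac{12638047}{248} \approx -50960.0$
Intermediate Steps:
$c{\left(G,j \right)} = G + G j^{2}$ ($c{\left(G,j \right)} = G j j + G = G j^{2} + G = G + G j^{2}$)
$c{\left(- \frac{76}{-31} + \frac{45}{-8},-126 \right)} - \left(-73 + 49\right)^{2} = \left(- \frac{76}{-31} + \frac{45}{-8}\right) \left(1 + \left(-126\right)^{2}\right) - \left(-73 + 49\right)^{2} = \left(\left(-76\right) \left(- \frac{1}{31}\right) + 45 \left(- \frac{1}{8}\right)\right) \left(1 + 15876\right) - \left(-24\right)^{2} = \left(\frac{76}{31} - \frac{45}{8}\right) 15877 - 576 = \left(- \frac{787}{248}\right) 15877 - 576 = - \frac{12495199}{248} - 576 = - \frac{12638047}{248}$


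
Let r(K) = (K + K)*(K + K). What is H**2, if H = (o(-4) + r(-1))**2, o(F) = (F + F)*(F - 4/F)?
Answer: 614656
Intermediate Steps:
r(K) = 4*K**2 (r(K) = (2*K)*(2*K) = 4*K**2)
o(F) = 2*F*(F - 4/F) (o(F) = (2*F)*(F - 4/F) = 2*F*(F - 4/F))
H = 784 (H = ((-8 + 2*(-4)**2) + 4*(-1)**2)**2 = ((-8 + 2*16) + 4*1)**2 = ((-8 + 32) + 4)**2 = (24 + 4)**2 = 28**2 = 784)
H**2 = 784**2 = 614656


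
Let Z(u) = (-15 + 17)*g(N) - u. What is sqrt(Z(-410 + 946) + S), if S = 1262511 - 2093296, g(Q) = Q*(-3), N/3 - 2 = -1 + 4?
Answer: 3*I*sqrt(92379) ≈ 911.82*I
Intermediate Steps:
N = 15 (N = 6 + 3*(-1 + 4) = 6 + 3*3 = 6 + 9 = 15)
g(Q) = -3*Q
S = -830785
Z(u) = -90 - u (Z(u) = (-15 + 17)*(-3*15) - u = 2*(-45) - u = -90 - u)
sqrt(Z(-410 + 946) + S) = sqrt((-90 - (-410 + 946)) - 830785) = sqrt((-90 - 1*536) - 830785) = sqrt((-90 - 536) - 830785) = sqrt(-626 - 830785) = sqrt(-831411) = 3*I*sqrt(92379)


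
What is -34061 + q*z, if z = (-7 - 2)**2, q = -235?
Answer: -53096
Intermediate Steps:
z = 81 (z = (-9)**2 = 81)
-34061 + q*z = -34061 - 235*81 = -34061 - 19035 = -53096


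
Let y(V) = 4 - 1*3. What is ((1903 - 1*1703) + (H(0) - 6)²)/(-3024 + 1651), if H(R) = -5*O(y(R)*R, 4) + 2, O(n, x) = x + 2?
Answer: -1356/1373 ≈ -0.98762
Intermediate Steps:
y(V) = 1 (y(V) = 4 - 3 = 1)
O(n, x) = 2 + x
H(R) = -28 (H(R) = -5*(2 + 4) + 2 = -5*6 + 2 = -30 + 2 = -28)
((1903 - 1*1703) + (H(0) - 6)²)/(-3024 + 1651) = ((1903 - 1*1703) + (-28 - 6)²)/(-3024 + 1651) = ((1903 - 1703) + (-34)²)/(-1373) = (200 + 1156)*(-1/1373) = 1356*(-1/1373) = -1356/1373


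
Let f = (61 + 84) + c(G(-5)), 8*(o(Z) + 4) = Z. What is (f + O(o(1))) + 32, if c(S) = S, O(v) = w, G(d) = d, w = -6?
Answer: 166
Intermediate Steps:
o(Z) = -4 + Z/8
O(v) = -6
f = 140 (f = (61 + 84) - 5 = 145 - 5 = 140)
(f + O(o(1))) + 32 = (140 - 6) + 32 = 134 + 32 = 166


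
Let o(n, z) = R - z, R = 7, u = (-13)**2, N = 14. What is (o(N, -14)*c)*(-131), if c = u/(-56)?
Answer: 66417/8 ≈ 8302.1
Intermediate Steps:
u = 169
o(n, z) = 7 - z
c = -169/56 (c = 169/(-56) = 169*(-1/56) = -169/56 ≈ -3.0179)
(o(N, -14)*c)*(-131) = ((7 - 1*(-14))*(-169/56))*(-131) = ((7 + 14)*(-169/56))*(-131) = (21*(-169/56))*(-131) = -507/8*(-131) = 66417/8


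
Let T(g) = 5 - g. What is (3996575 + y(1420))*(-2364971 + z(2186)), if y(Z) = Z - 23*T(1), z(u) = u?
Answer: -9446185239855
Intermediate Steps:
y(Z) = -92 + Z (y(Z) = Z - 23*(5 - 1*1) = Z - 23*(5 - 1) = Z - 23*4 = Z - 92 = -92 + Z)
(3996575 + y(1420))*(-2364971 + z(2186)) = (3996575 + (-92 + 1420))*(-2364971 + 2186) = (3996575 + 1328)*(-2362785) = 3997903*(-2362785) = -9446185239855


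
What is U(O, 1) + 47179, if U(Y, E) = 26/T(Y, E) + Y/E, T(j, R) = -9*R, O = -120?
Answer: 423505/9 ≈ 47056.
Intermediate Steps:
U(Y, E) = -26/(9*E) + Y/E (U(Y, E) = 26/((-9*E)) + Y/E = 26*(-1/(9*E)) + Y/E = -26/(9*E) + Y/E)
U(O, 1) + 47179 = (-26/9 - 120)/1 + 47179 = 1*(-1106/9) + 47179 = -1106/9 + 47179 = 423505/9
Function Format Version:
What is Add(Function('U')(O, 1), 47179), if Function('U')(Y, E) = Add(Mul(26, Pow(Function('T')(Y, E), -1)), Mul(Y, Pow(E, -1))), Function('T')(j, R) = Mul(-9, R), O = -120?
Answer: Rational(423505, 9) ≈ 47056.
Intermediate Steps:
Function('U')(Y, E) = Add(Mul(Rational(-26, 9), Pow(E, -1)), Mul(Y, Pow(E, -1))) (Function('U')(Y, E) = Add(Mul(26, Pow(Mul(-9, E), -1)), Mul(Y, Pow(E, -1))) = Add(Mul(26, Mul(Rational(-1, 9), Pow(E, -1))), Mul(Y, Pow(E, -1))) = Add(Mul(Rational(-26, 9), Pow(E, -1)), Mul(Y, Pow(E, -1))))
Add(Function('U')(O, 1), 47179) = Add(Mul(Pow(1, -1), Add(Rational(-26, 9), -120)), 47179) = Add(Mul(1, Rational(-1106, 9)), 47179) = Add(Rational(-1106, 9), 47179) = Rational(423505, 9)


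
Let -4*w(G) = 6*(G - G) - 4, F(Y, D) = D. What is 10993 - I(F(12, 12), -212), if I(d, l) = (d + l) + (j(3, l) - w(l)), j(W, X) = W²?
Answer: 11185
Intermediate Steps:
w(G) = 1 (w(G) = -(6*(G - G) - 4)/4 = -(6*0 - 4)/4 = -(0 - 4)/4 = -¼*(-4) = 1)
I(d, l) = 8 + d + l (I(d, l) = (d + l) + (3² - 1*1) = (d + l) + (9 - 1) = (d + l) + 8 = 8 + d + l)
10993 - I(F(12, 12), -212) = 10993 - (8 + 12 - 212) = 10993 - 1*(-192) = 10993 + 192 = 11185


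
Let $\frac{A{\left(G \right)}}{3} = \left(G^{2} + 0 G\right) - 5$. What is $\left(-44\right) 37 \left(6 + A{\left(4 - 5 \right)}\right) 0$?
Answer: $0$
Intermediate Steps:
$A{\left(G \right)} = -15 + 3 G^{2}$ ($A{\left(G \right)} = 3 \left(\left(G^{2} + 0 G\right) - 5\right) = 3 \left(\left(G^{2} + 0\right) - 5\right) = 3 \left(G^{2} - 5\right) = 3 \left(-5 + G^{2}\right) = -15 + 3 G^{2}$)
$\left(-44\right) 37 \left(6 + A{\left(4 - 5 \right)}\right) 0 = \left(-44\right) 37 \left(6 - \left(15 - 3 \left(4 - 5\right)^{2}\right)\right) 0 = - 1628 \left(6 - \left(15 - 3 \left(4 - 5\right)^{2}\right)\right) 0 = - 1628 \left(6 - \left(15 - 3 \left(-1\right)^{2}\right)\right) 0 = - 1628 \left(6 + \left(-15 + 3 \cdot 1\right)\right) 0 = - 1628 \left(6 + \left(-15 + 3\right)\right) 0 = - 1628 \left(6 - 12\right) 0 = - 1628 \left(\left(-6\right) 0\right) = \left(-1628\right) 0 = 0$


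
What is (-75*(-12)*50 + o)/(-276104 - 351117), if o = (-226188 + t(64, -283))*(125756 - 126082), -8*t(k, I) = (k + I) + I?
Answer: -21074809/179206 ≈ -117.60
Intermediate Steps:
t(k, I) = -I/4 - k/8 (t(k, I) = -((k + I) + I)/8 = -((I + k) + I)/8 = -(k + 2*I)/8 = -I/4 - k/8)
o = 147433663/2 (o = (-226188 + (-¼*(-283) - ⅛*64))*(125756 - 126082) = (-226188 + (283/4 - 8))*(-326) = (-226188 + 251/4)*(-326) = -904501/4*(-326) = 147433663/2 ≈ 7.3717e+7)
(-75*(-12)*50 + o)/(-276104 - 351117) = (-75*(-12)*50 + 147433663/2)/(-276104 - 351117) = (900*50 + 147433663/2)/(-627221) = (45000 + 147433663/2)*(-1/627221) = (147523663/2)*(-1/627221) = -21074809/179206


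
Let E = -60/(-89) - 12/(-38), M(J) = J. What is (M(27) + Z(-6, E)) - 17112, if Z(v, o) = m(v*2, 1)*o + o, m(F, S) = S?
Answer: -28887387/1691 ≈ -17083.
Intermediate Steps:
E = 1674/1691 (E = -60*(-1/89) - 12*(-1/38) = 60/89 + 6/19 = 1674/1691 ≈ 0.98995)
Z(v, o) = 2*o (Z(v, o) = 1*o + o = o + o = 2*o)
(M(27) + Z(-6, E)) - 17112 = (27 + 2*(1674/1691)) - 17112 = (27 + 3348/1691) - 17112 = 49005/1691 - 17112 = -28887387/1691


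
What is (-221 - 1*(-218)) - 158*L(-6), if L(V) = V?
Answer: 945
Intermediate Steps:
(-221 - 1*(-218)) - 158*L(-6) = (-221 - 1*(-218)) - 158*(-6) = (-221 + 218) + 948 = -3 + 948 = 945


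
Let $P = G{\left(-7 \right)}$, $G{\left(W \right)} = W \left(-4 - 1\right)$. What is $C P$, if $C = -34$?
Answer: $-1190$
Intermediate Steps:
$G{\left(W \right)} = - 5 W$ ($G{\left(W \right)} = W \left(-5\right) = - 5 W$)
$P = 35$ ($P = \left(-5\right) \left(-7\right) = 35$)
$C P = \left(-34\right) 35 = -1190$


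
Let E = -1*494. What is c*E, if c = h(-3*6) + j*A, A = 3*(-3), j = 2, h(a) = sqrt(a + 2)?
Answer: 8892 - 1976*I ≈ 8892.0 - 1976.0*I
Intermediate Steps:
h(a) = sqrt(2 + a)
A = -9
E = -494
c = -18 + 4*I (c = sqrt(2 - 3*6) + 2*(-9) = sqrt(2 - 18) - 18 = sqrt(-16) - 18 = 4*I - 18 = -18 + 4*I ≈ -18.0 + 4.0*I)
c*E = (-18 + 4*I)*(-494) = 8892 - 1976*I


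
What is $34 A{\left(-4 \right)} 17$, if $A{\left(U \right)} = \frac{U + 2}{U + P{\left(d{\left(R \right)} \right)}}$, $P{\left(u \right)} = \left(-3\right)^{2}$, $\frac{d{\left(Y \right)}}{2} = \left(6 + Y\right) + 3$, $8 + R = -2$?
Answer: $- \frac{1156}{5} \approx -231.2$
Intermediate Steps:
$R = -10$ ($R = -8 - 2 = -10$)
$d{\left(Y \right)} = 18 + 2 Y$ ($d{\left(Y \right)} = 2 \left(\left(6 + Y\right) + 3\right) = 2 \left(9 + Y\right) = 18 + 2 Y$)
$P{\left(u \right)} = 9$
$A{\left(U \right)} = \frac{2 + U}{9 + U}$ ($A{\left(U \right)} = \frac{U + 2}{U + 9} = \frac{2 + U}{9 + U}$)
$34 A{\left(-4 \right)} 17 = 34 \frac{2 - 4}{9 - 4} \cdot 17 = 34 \cdot \frac{1}{5} \left(-2\right) 17 = 34 \left(- \frac{2}{5}\right) 17 = \left(- \frac{68}{5}\right) 17 = - \frac{1156}{5}$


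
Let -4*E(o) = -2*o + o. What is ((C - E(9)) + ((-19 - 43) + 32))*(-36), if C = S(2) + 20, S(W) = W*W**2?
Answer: 153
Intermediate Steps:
E(o) = o/4 (E(o) = -(-2*o + o)/4 = -(-1)*o/4 = o/4)
S(W) = W**3
C = 28 (C = 2**3 + 20 = 8 + 20 = 28)
((C - E(9)) + ((-19 - 43) + 32))*(-36) = ((28 - 9/4) + ((-19 - 43) + 32))*(-36) = ((28 - 1*9/4) + (-62 + 32))*(-36) = ((28 - 9/4) - 30)*(-36) = (103/4 - 30)*(-36) = -17/4*(-36) = 153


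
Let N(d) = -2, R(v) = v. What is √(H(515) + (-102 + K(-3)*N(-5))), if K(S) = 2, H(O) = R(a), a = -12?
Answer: I*√118 ≈ 10.863*I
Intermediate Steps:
H(O) = -12
√(H(515) + (-102 + K(-3)*N(-5))) = √(-12 + (-102 + 2*(-2))) = √(-12 + (-102 - 4)) = √(-12 - 106) = √(-118) = I*√118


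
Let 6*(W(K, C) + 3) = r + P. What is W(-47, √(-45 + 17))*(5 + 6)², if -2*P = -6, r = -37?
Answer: -3146/3 ≈ -1048.7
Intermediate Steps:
P = 3 (P = -½*(-6) = 3)
W(K, C) = -26/3 (W(K, C) = -3 + (-37 + 3)/6 = -3 + (⅙)*(-34) = -3 - 17/3 = -26/3)
W(-47, √(-45 + 17))*(5 + 6)² = -26*(5 + 6)²/3 = -26/3*11² = -26/3*121 = -3146/3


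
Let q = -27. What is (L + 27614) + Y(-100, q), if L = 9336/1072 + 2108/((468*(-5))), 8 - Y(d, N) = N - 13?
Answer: 2169036257/78390 ≈ 27670.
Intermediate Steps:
Y(d, N) = 21 - N (Y(d, N) = 8 - (N - 13) = 8 - (-13 + N) = 8 + (13 - N) = 21 - N)
L = 612077/78390 (L = 9336*(1/1072) + 2108/(-2340) = 1167/134 + 2108*(-1/2340) = 1167/134 - 527/585 = 612077/78390 ≈ 7.8081)
(L + 27614) + Y(-100, q) = (612077/78390 + 27614) + (21 - 1*(-27)) = 2165273537/78390 + (21 + 27) = 2165273537/78390 + 48 = 2169036257/78390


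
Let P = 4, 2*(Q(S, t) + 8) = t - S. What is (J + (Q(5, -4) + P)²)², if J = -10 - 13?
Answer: 38809/16 ≈ 2425.6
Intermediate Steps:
Q(S, t) = -8 + t/2 - S/2 (Q(S, t) = -8 + (t - S)/2 = -8 + (t/2 - S/2) = -8 + t/2 - S/2)
J = -23
(J + (Q(5, -4) + P)²)² = (-23 + ((-8 + (½)*(-4) - ½*5) + 4)²)² = (-23 + ((-8 - 2 - 5/2) + 4)²)² = (-23 + (-25/2 + 4)²)² = (-23 + (-17/2)²)² = (-23 + 289/4)² = (197/4)² = 38809/16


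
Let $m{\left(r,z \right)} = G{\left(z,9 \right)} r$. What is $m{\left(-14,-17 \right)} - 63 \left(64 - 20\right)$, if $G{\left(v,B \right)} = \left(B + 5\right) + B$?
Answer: $-3094$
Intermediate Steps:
$G{\left(v,B \right)} = 5 + 2 B$ ($G{\left(v,B \right)} = \left(5 + B\right) + B = 5 + 2 B$)
$m{\left(r,z \right)} = 23 r$ ($m{\left(r,z \right)} = \left(5 + 2 \cdot 9\right) r = \left(5 + 18\right) r = 23 r$)
$m{\left(-14,-17 \right)} - 63 \left(64 - 20\right) = 23 \left(-14\right) - 63 \left(64 - 20\right) = -322 - 2772 = -3094$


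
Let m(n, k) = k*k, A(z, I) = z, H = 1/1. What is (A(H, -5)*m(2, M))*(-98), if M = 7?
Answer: -4802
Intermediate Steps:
H = 1
m(n, k) = k²
(A(H, -5)*m(2, M))*(-98) = (1*7²)*(-98) = (1*49)*(-98) = 49*(-98) = -4802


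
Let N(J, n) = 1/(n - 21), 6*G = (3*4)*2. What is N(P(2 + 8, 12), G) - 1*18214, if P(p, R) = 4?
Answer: -309639/17 ≈ -18214.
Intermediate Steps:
G = 4 (G = ((3*4)*2)/6 = (12*2)/6 = (1/6)*24 = 4)
N(J, n) = 1/(-21 + n)
N(P(2 + 8, 12), G) - 1*18214 = 1/(-21 + 4) - 1*18214 = 1/(-17) - 18214 = -1/17 - 18214 = -309639/17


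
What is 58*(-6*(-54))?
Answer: 18792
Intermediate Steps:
58*(-6*(-54)) = 58*324 = 18792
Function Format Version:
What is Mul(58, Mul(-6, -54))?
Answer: 18792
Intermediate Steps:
Mul(58, Mul(-6, -54)) = Mul(58, 324) = 18792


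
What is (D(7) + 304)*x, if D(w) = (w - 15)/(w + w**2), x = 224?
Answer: 68064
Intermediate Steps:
D(w) = (-15 + w)/(w + w**2)
(D(7) + 304)*x = ((-15 + 7)/(7*(1 + 7)) + 304)*224 = ((1/7)*(-8)/8 + 304)*224 = ((1/7)*(1/8)*(-8) + 304)*224 = (-1/7 + 304)*224 = (2127/7)*224 = 68064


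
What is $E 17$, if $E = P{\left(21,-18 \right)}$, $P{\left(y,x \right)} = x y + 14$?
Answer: $-6188$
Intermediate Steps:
$P{\left(y,x \right)} = 14 + x y$
$E = -364$ ($E = 14 - 378 = -364$)
$E 17 = \left(-364\right) 17 = -6188$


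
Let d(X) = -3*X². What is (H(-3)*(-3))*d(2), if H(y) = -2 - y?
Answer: 36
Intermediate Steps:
(H(-3)*(-3))*d(2) = ((-2 - 1*(-3))*(-3))*(-3*2²) = ((-2 + 3)*(-3))*(-3*4) = (1*(-3))*(-12) = -3*(-12) = 36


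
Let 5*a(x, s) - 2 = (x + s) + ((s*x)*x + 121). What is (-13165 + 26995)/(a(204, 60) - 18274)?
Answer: 69150/2405977 ≈ 0.028741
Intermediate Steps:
a(x, s) = 123/5 + s/5 + x/5 + s*x²/5 (a(x, s) = ⅖ + ((x + s) + ((s*x)*x + 121))/5 = ⅖ + ((s + x) + (s*x² + 121))/5 = ⅖ + ((s + x) + (121 + s*x²))/5 = ⅖ + (121 + s + x + s*x²)/5 = ⅖ + (121/5 + s/5 + x/5 + s*x²/5) = 123/5 + s/5 + x/5 + s*x²/5)
(-13165 + 26995)/(a(204, 60) - 18274) = (-13165 + 26995)/((123/5 + (⅕)*60 + (⅕)*204 + (⅕)*60*204²) - 18274) = 13830/((123/5 + 12 + 204/5 + (⅕)*60*41616) - 18274) = 13830/((123/5 + 12 + 204/5 + 499392) - 18274) = 13830/(2497347/5 - 18274) = 13830/(2405977/5) = 13830*(5/2405977) = 69150/2405977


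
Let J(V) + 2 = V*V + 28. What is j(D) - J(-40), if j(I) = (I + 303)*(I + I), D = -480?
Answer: 168294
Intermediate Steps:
j(I) = 2*I*(303 + I) (j(I) = (303 + I)*(2*I) = 2*I*(303 + I))
J(V) = 26 + V**2 (J(V) = -2 + (V*V + 28) = -2 + (V**2 + 28) = -2 + (28 + V**2) = 26 + V**2)
j(D) - J(-40) = 2*(-480)*(303 - 480) - (26 + (-40)**2) = 2*(-480)*(-177) - (26 + 1600) = 169920 - 1*1626 = 169920 - 1626 = 168294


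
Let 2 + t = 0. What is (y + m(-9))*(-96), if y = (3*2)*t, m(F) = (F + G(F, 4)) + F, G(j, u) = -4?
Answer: 3264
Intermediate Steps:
t = -2 (t = -2 + 0 = -2)
m(F) = -4 + 2*F (m(F) = (F - 4) + F = (-4 + F) + F = -4 + 2*F)
y = -12 (y = (3*2)*(-2) = 6*(-2) = -12)
(y + m(-9))*(-96) = (-12 + (-4 + 2*(-9)))*(-96) = (-12 + (-4 - 18))*(-96) = (-12 - 22)*(-96) = -34*(-96) = 3264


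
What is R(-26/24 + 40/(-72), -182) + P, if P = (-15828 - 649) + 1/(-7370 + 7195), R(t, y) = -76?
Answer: -2896776/175 ≈ -16553.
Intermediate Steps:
P = -2883476/175 (P = -16477 + 1/(-175) = -16477 - 1/175 = -2883476/175 ≈ -16477.)
R(-26/24 + 40/(-72), -182) + P = -76 - 2883476/175 = -2896776/175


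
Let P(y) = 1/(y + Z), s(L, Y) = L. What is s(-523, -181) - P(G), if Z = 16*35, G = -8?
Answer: -288697/552 ≈ -523.00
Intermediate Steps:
Z = 560
P(y) = 1/(560 + y) (P(y) = 1/(y + 560) = 1/(560 + y))
s(-523, -181) - P(G) = -523 - 1/(560 - 8) = -523 - 1/552 = -288697/552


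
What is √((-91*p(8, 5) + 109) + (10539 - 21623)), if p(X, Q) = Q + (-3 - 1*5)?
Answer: I*√10702 ≈ 103.45*I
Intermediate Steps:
p(X, Q) = -8 + Q (p(X, Q) = Q + (-3 - 5) = Q - 8 = -8 + Q)
√((-91*p(8, 5) + 109) + (10539 - 21623)) = √((-91*(-8 + 5) + 109) + (10539 - 21623)) = √((-91*(-3) + 109) - 11084) = √((273 + 109) - 11084) = √(382 - 11084) = √(-10702) = I*√10702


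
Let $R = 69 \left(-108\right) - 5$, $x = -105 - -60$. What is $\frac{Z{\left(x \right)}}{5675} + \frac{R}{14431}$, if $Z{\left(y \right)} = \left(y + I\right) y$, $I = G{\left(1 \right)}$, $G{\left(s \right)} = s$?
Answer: $- \frac{2749019}{16379185} \approx -0.16784$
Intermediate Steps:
$I = 1$
$x = -45$ ($x = -105 + 60 = -45$)
$Z{\left(y \right)} = y \left(1 + y\right)$ ($Z{\left(y \right)} = \left(y + 1\right) y = \left(1 + y\right) y = y \left(1 + y\right)$)
$R = -7457$ ($R = -7452 - 5 = -7457$)
$\frac{Z{\left(x \right)}}{5675} + \frac{R}{14431} = \frac{\left(-45\right) \left(1 - 45\right)}{5675} - \frac{7457}{14431} = \left(-45\right) \left(-44\right) \frac{1}{5675} - \frac{7457}{14431} = 1980 \cdot \frac{1}{5675} - \frac{7457}{14431} = \frac{396}{1135} - \frac{7457}{14431} = - \frac{2749019}{16379185}$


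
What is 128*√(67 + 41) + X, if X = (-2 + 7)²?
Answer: 25 + 768*√3 ≈ 1355.2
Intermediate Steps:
X = 25 (X = 5² = 25)
128*√(67 + 41) + X = 128*√(67 + 41) + 25 = 128*√108 + 25 = 128*(6*√3) + 25 = 768*√3 + 25 = 25 + 768*√3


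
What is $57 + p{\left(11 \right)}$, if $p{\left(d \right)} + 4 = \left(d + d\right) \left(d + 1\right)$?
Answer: $317$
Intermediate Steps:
$p{\left(d \right)} = -4 + 2 d \left(1 + d\right)$ ($p{\left(d \right)} = -4 + \left(d + d\right) \left(d + 1\right) = -4 + 2 d \left(1 + d\right)$)
$57 + p{\left(11 \right)} = 57 + \left(-4 + 2 \cdot 11 + 2 \cdot 11^{2}\right) = 57 + \left(-4 + 22 + 2 \cdot 121\right) = 57 + \left(-4 + 22 + 242\right) = 57 + 260 = 317$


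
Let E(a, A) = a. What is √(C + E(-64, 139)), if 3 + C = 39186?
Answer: √39119 ≈ 197.79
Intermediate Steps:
C = 39183 (C = -3 + 39186 = 39183)
√(C + E(-64, 139)) = √(39183 - 64) = √39119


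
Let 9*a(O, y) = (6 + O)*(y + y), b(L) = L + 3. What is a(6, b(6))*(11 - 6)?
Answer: 120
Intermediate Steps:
b(L) = 3 + L
a(O, y) = 2*y*(6 + O)/9 (a(O, y) = ((6 + O)*(y + y))/9 = ((6 + O)*(2*y))/9 = (2*y*(6 + O))/9 = 2*y*(6 + O)/9)
a(6, b(6))*(11 - 6) = (2*(3 + 6)*(6 + 6)/9)*(11 - 6) = ((2/9)*9*12)*5 = 24*5 = 120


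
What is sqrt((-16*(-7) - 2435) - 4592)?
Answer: I*sqrt(6915) ≈ 83.156*I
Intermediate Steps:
sqrt((-16*(-7) - 2435) - 4592) = sqrt((112 - 2435) - 4592) = sqrt(-2323 - 4592) = sqrt(-6915) = I*sqrt(6915)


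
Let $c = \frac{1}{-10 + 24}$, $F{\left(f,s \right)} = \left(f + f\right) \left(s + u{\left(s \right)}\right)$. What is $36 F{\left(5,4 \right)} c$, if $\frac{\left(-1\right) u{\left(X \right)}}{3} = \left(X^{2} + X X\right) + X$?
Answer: $- \frac{18720}{7} \approx -2674.3$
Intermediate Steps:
$u{\left(X \right)} = - 6 X^{2} - 3 X$ ($u{\left(X \right)} = - 3 \left(\left(X^{2} + X X\right) + X\right) = - 3 \left(\left(X^{2} + X^{2}\right) + X\right) = - 3 \left(2 X^{2} + X\right) = - 3 \left(X + 2 X^{2}\right) = - 6 X^{2} - 3 X$)
$F{\left(f,s \right)} = 2 f \left(s - 3 s \left(1 + 2 s\right)\right)$ ($F{\left(f,s \right)} = \left(f + f\right) \left(s - 3 s \left(1 + 2 s\right)\right) = 2 f \left(s - 3 s \left(1 + 2 s\right)\right)$)
$c = \frac{1}{14} \approx 0.071429$
$36 F{\left(5,4 \right)} c = 36 \left(\left(-4\right) 5 \cdot 4 \left(1 + 3 \cdot 4\right)\right) \frac{1}{14} = 36 \left(\left(-4\right) 5 \cdot 4 \left(1 + 12\right)\right) \frac{1}{14} = 36 \left(\left(-4\right) 5 \cdot 4 \cdot 13\right) \frac{1}{14} = 36 \left(-1040\right) \frac{1}{14} = \left(-37440\right) \frac{1}{14} = - \frac{18720}{7}$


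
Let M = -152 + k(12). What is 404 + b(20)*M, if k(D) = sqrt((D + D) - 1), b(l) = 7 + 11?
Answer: -2332 + 18*sqrt(23) ≈ -2245.7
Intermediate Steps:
b(l) = 18
k(D) = sqrt(-1 + 2*D) (k(D) = sqrt(2*D - 1) = sqrt(-1 + 2*D))
M = -152 + sqrt(23) (M = -152 + sqrt(-1 + 2*12) = -152 + sqrt(-1 + 24) = -152 + sqrt(23) ≈ -147.20)
404 + b(20)*M = 404 + 18*(-152 + sqrt(23)) = 404 + (-2736 + 18*sqrt(23)) = -2332 + 18*sqrt(23)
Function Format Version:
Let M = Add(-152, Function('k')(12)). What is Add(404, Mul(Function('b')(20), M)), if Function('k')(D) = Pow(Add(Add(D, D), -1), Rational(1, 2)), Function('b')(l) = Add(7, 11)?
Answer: Add(-2332, Mul(18, Pow(23, Rational(1, 2)))) ≈ -2245.7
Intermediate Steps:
Function('b')(l) = 18
Function('k')(D) = Pow(Add(-1, Mul(2, D)), Rational(1, 2)) (Function('k')(D) = Pow(Add(Mul(2, D), -1), Rational(1, 2)) = Pow(Add(-1, Mul(2, D)), Rational(1, 2)))
M = Add(-152, Pow(23, Rational(1, 2))) (M = Add(-152, Pow(Add(-1, Mul(2, 12)), Rational(1, 2))) = Add(-152, Pow(Add(-1, 24), Rational(1, 2))) = Add(-152, Pow(23, Rational(1, 2))) ≈ -147.20)
Add(404, Mul(Function('b')(20), M)) = Add(404, Mul(18, Add(-152, Pow(23, Rational(1, 2))))) = Add(404, Add(-2736, Mul(18, Pow(23, Rational(1, 2))))) = Add(-2332, Mul(18, Pow(23, Rational(1, 2))))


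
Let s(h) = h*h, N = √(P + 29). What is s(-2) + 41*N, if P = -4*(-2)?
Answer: 4 + 41*√37 ≈ 253.39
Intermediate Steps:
P = 8
N = √37 (N = √(8 + 29) = √37 ≈ 6.0828)
s(h) = h²
s(-2) + 41*N = (-2)² + 41*√37 = 4 + 41*√37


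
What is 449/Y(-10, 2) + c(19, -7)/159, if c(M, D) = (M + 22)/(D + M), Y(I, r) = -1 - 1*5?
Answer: -142741/1908 ≈ -74.812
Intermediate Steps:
Y(I, r) = -6 (Y(I, r) = -1 - 5 = -6)
c(M, D) = (22 + M)/(D + M)
449/Y(-10, 2) + c(19, -7)/159 = 449/(-6) + ((22 + 19)/(-7 + 19))/159 = 449*(-⅙) + (41/12)*(1/159) = -449/6 + ((1/12)*41)*(1/159) = -449/6 + (41/12)*(1/159) = -449/6 + 41/1908 = -142741/1908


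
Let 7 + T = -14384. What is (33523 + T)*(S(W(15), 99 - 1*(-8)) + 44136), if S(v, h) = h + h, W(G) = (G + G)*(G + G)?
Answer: 848504200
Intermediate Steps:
T = -14391 (T = -7 - 14384 = -14391)
W(G) = 4*G² (W(G) = (2*G)*(2*G) = 4*G²)
S(v, h) = 2*h
(33523 + T)*(S(W(15), 99 - 1*(-8)) + 44136) = (33523 - 14391)*(2*(99 - 1*(-8)) + 44136) = 19132*(2*(99 + 8) + 44136) = 19132*(2*107 + 44136) = 19132*(214 + 44136) = 19132*44350 = 848504200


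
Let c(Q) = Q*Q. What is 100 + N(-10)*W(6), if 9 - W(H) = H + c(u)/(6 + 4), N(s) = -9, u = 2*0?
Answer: 73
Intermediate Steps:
u = 0
c(Q) = Q**2
W(H) = 9 - H (W(H) = 9 - (H + 0**2/(6 + 4)) = 9 - (H + 0/10) = 9 - (H + 0*(1/10)) = 9 - (H + 0) = 9 - H)
100 + N(-10)*W(6) = 100 - 9*(9 - 1*6) = 100 - 9*(9 - 6) = 100 - 9*3 = 100 - 27 = 73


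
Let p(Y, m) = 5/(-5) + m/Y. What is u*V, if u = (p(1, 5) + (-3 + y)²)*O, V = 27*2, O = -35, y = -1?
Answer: -37800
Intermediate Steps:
p(Y, m) = -1 + m/Y (p(Y, m) = 5*(-⅕) + m/Y = -1 + m/Y)
V = 54
u = -700 (u = ((5 - 1*1)/1 + (-3 - 1)²)*(-35) = (1*(5 - 1) + (-4)²)*(-35) = (1*4 + 16)*(-35) = (4 + 16)*(-35) = 20*(-35) = -700)
u*V = -700*54 = -37800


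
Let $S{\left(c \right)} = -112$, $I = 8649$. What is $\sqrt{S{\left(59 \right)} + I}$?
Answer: $\sqrt{8537} \approx 92.396$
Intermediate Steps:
$\sqrt{S{\left(59 \right)} + I} = \sqrt{-112 + 8649} = \sqrt{8537}$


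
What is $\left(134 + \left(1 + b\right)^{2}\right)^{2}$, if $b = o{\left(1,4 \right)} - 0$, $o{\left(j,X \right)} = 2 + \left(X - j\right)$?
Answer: $28900$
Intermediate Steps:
$o{\left(j,X \right)} = 2 + X - j$
$b = 5$ ($b = \left(2 + 4 - 1\right) - 0 = \left(2 + 4 - 1\right) + 0 = 5 + 0 = 5$)
$\left(134 + \left(1 + b\right)^{2}\right)^{2} = \left(134 + \left(1 + 5\right)^{2}\right)^{2} = \left(134 + 6^{2}\right)^{2} = \left(134 + 36\right)^{2} = 170^{2} = 28900$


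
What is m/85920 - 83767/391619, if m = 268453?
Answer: 97934034767/33647904480 ≈ 2.9106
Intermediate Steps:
m/85920 - 83767/391619 = 268453/85920 - 83767/391619 = 97934034767/33647904480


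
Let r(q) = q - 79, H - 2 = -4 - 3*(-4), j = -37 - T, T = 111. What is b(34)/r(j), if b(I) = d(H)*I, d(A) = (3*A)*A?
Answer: -10200/227 ≈ -44.934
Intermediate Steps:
j = -148 (j = -37 - 1*111 = -37 - 111 = -148)
H = 10 (H = 2 + (-4 - 3*(-4)) = 2 + (-4 + 12) = 2 + 8 = 10)
d(A) = 3*A**2
r(q) = -79 + q
b(I) = 300*I (b(I) = (3*10**2)*I = (3*100)*I = 300*I)
b(34)/r(j) = (300*34)/(-79 - 148) = 10200/(-227) = 10200*(-1/227) = -10200/227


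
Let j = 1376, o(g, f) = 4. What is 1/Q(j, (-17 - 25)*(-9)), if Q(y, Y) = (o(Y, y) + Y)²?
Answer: 1/145924 ≈ 6.8529e-6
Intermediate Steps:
Q(y, Y) = (4 + Y)²
1/Q(j, (-17 - 25)*(-9)) = 1/((4 + (-17 - 25)*(-9))²) = 1/((4 - 42*(-9))²) = 1/((4 + 378)²) = 1/(382²) = 1/145924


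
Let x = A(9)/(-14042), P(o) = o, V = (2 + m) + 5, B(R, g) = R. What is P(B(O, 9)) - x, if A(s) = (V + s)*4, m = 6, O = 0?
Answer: 44/7021 ≈ 0.0062669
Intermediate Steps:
V = 13 (V = (2 + 6) + 5 = 8 + 5 = 13)
A(s) = 52 + 4*s (A(s) = (13 + s)*4 = 52 + 4*s)
x = -44/7021 (x = (52 + 4*9)/(-14042) = (52 + 36)*(-1/14042) = 88*(-1/14042) = -44/7021 ≈ -0.0062669)
P(B(O, 9)) - x = 0 - 1*(-44/7021) = 0 + 44/7021 = 44/7021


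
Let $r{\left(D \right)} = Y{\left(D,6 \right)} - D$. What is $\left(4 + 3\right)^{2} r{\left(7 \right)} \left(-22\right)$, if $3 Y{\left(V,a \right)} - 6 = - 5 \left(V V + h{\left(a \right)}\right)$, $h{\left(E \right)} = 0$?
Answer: $\frac{280280}{3} \approx 93427.0$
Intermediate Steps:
$Y{\left(V,a \right)} = 2 - \frac{5 V^{2}}{3}$ ($Y{\left(V,a \right)} = 2 + \frac{\left(-5\right) \left(V V + 0\right)}{3} = 2 + \frac{\left(-5\right) \left(V^{2} + 0\right)}{3} = 2 + \frac{\left(-5\right) V^{2}}{3} = 2 - \frac{5 V^{2}}{3}$)
$r{\left(D \right)} = 2 - D - \frac{5 D^{2}}{3}$ ($r{\left(D \right)} = \left(2 - \frac{5 D^{2}}{3}\right) - D = 2 - D - \frac{5 D^{2}}{3}$)
$\left(4 + 3\right)^{2} r{\left(7 \right)} \left(-22\right) = \left(4 + 3\right)^{2} \left(2 - 7 - \frac{5 \cdot 7^{2}}{3}\right) \left(-22\right) = 7^{2} \left(2 - 7 - \frac{245}{3}\right) \left(-22\right) = 49 \left(2 - 7 - \frac{245}{3}\right) \left(-22\right) = 49 \left(- \frac{260}{3}\right) \left(-22\right) = \left(- \frac{12740}{3}\right) \left(-22\right) = \frac{280280}{3}$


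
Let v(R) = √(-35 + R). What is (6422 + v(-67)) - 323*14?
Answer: 1900 + I*√102 ≈ 1900.0 + 10.1*I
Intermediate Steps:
(6422 + v(-67)) - 323*14 = (6422 + √(-35 - 67)) - 323*14 = (6422 + √(-102)) - 4522 = (6422 + I*√102) - 4522 = 1900 + I*√102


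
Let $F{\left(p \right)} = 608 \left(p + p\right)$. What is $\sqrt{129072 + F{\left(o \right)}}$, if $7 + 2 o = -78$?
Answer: $4 \sqrt{4837} \approx 278.19$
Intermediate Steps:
$o = - \frac{85}{2}$ ($o = - \frac{7}{2} + \frac{1}{2} \left(-78\right) = - \frac{7}{2} - 39 = - \frac{85}{2} \approx -42.5$)
$F{\left(p \right)} = 1216 p$ ($F{\left(p \right)} = 608 \cdot 2 p = 1216 p$)
$\sqrt{129072 + F{\left(o \right)}} = \sqrt{129072 + 1216 \left(- \frac{85}{2}\right)} = \sqrt{129072 - 51680} = \sqrt{77392} = 4 \sqrt{4837}$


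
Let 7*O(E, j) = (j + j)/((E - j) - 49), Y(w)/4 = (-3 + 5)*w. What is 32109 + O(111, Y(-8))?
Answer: 14160005/441 ≈ 32109.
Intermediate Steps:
Y(w) = 8*w (Y(w) = 4*((-3 + 5)*w) = 4*(2*w) = 8*w)
O(E, j) = 2*j/(7*(-49 + E - j)) (O(E, j) = ((j + j)/((E - j) - 49))/7 = ((2*j)/(-49 + E - j))/7 = (2*j/(-49 + E - j))/7 = 2*j/(7*(-49 + E - j)))
32109 + O(111, Y(-8)) = 32109 - 2*8*(-8)/(343 - 7*111 + 7*(8*(-8))) = 32109 - 2*(-64)/(343 - 777 + 7*(-64)) = 32109 - 2*(-64)/(343 - 777 - 448) = 32109 - 2*(-64)/(-882) = 32109 - 2*(-64)*(-1/882) = 32109 - 64/441 = 14160005/441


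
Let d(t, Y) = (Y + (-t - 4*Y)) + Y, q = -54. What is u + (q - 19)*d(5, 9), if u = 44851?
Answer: 46530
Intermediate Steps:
d(t, Y) = -t - 2*Y (d(t, Y) = (-t - 3*Y) + Y = -t - 2*Y)
u + (q - 19)*d(5, 9) = 44851 + (-54 - 19)*(-1*5 - 2*9) = 44851 - 73*(-5 - 18) = 44851 - 73*(-23) = 44851 + 1679 = 46530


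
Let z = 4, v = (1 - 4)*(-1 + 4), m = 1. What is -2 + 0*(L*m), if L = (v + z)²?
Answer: -2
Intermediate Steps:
v = -9 (v = -3*3 = -9)
L = 25 (L = (-9 + 4)² = (-5)² = 25)
-2 + 0*(L*m) = -2 + 0*(25*1) = -2 + 0*25 = -2 + 0 = -2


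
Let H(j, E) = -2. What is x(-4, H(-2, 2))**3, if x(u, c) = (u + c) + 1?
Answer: -125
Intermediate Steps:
x(u, c) = 1 + c + u (x(u, c) = (c + u) + 1 = 1 + c + u)
x(-4, H(-2, 2))**3 = (1 - 2 - 4)**3 = (-5)**3 = -125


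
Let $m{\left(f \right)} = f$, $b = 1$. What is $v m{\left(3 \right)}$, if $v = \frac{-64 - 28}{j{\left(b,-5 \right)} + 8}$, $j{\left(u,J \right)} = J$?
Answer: $-92$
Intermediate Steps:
$v = - \frac{92}{3}$ ($v = \frac{-64 - 28}{-5 + 8} = - \frac{92}{3} \approx -30.667$)
$v m{\left(3 \right)} = \left(- \frac{92}{3}\right) 3 = -92$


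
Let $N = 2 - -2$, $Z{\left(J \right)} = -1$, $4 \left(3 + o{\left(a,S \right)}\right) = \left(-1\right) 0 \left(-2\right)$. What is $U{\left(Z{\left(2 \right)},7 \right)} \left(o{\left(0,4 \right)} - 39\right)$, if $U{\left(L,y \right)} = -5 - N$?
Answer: $378$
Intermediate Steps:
$o{\left(a,S \right)} = -3$ ($o{\left(a,S \right)} = -3 + \frac{\left(-1\right) 0 \left(-2\right)}{4} = -3 + \frac{0 \left(-2\right)}{4} = -3 + \frac{1}{4} \cdot 0 = -3 + 0 = -3$)
$N = 4$ ($N = 2 + 2 = 4$)
$U{\left(L,y \right)} = -9$ ($U{\left(L,y \right)} = -5 - 4 = -9$)
$U{\left(Z{\left(2 \right)},7 \right)} \left(o{\left(0,4 \right)} - 39\right) = - 9 \left(-3 - 39\right) = \left(-9\right) \left(-42\right) = 378$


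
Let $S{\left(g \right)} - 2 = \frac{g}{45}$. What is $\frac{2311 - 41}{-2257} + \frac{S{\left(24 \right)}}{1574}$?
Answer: $- \frac{26754467}{26643885} \approx -1.0042$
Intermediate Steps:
$S{\left(g \right)} = 2 + \frac{g}{45}$
$\frac{2311 - 41}{-2257} + \frac{S{\left(24 \right)}}{1574} = \frac{2311 - 41}{-2257} + \frac{2 + \frac{1}{45} \cdot 24}{1574} = \left(2311 - 41\right) \left(- \frac{1}{2257}\right) + \left(2 + \frac{8}{15}\right) \frac{1}{1574} = 2270 \left(- \frac{1}{2257}\right) + \frac{38}{15} \cdot \frac{1}{1574} = - \frac{2270}{2257} + \frac{19}{11805} = - \frac{26754467}{26643885}$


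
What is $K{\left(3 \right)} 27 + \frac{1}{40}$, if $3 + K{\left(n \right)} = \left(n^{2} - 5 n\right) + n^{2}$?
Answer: $\frac{1}{40} \approx 0.025$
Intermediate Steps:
$K{\left(n \right)} = -3 - 5 n + 2 n^{2}$ ($K{\left(n \right)} = -3 + \left(\left(n^{2} - 5 n\right) + n^{2}\right) = -3 + \left(- 5 n + 2 n^{2}\right) = -3 - 5 n + 2 n^{2}$)
$K{\left(3 \right)} 27 + \frac{1}{40} = \left(-3 - 15 + 2 \cdot 3^{2}\right) 27 + \frac{1}{40} = \left(-3 - 15 + 2 \cdot 9\right) 27 + \frac{1}{40} = \left(-3 - 15 + 18\right) 27 + \frac{1}{40} = 0 \cdot 27 + \frac{1}{40} = 0 + \frac{1}{40} = \frac{1}{40}$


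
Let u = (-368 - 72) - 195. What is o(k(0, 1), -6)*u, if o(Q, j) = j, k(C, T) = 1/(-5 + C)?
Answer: 3810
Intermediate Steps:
u = -635 (u = -440 - 195 = -635)
o(k(0, 1), -6)*u = -6*(-635) = 3810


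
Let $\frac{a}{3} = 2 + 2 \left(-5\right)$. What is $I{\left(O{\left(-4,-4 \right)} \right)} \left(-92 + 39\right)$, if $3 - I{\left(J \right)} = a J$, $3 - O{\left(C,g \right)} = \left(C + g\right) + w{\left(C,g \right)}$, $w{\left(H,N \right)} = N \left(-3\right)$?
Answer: $1113$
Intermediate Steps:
$a = -24$ ($a = 3 \left(2 + 2 \left(-5\right)\right) = 3 \left(2 - 10\right) = 3 \left(-8\right) = -24$)
$w{\left(H,N \right)} = - 3 N$
$O{\left(C,g \right)} = 3 - C + 2 g$ ($O{\left(C,g \right)} = 3 - \left(\left(C + g\right) - 3 g\right) = 3 - \left(C - 2 g\right) = 3 - C + 2 g$)
$I{\left(J \right)} = 3 + 24 J$ ($I{\left(J \right)} = 3 - - 24 J = 3 + 24 J$)
$I{\left(O{\left(-4,-4 \right)} \right)} \left(-92 + 39\right) = \left(3 + 24 \left(3 - -4 + 2 \left(-4\right)\right)\right) \left(-92 + 39\right) = \left(3 + 24 \left(3 + 4 - 8\right)\right) \left(-53\right) = \left(3 + 24 \left(-1\right)\right) \left(-53\right) = \left(3 - 24\right) \left(-53\right) = \left(-21\right) \left(-53\right) = 1113$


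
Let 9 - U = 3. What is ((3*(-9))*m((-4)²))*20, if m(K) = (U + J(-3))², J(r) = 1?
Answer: -26460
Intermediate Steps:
U = 6 (U = 9 - 1*3 = 9 - 3 = 6)
m(K) = 49 (m(K) = (6 + 1)² = 7² = 49)
((3*(-9))*m((-4)²))*20 = ((3*(-9))*49)*20 = -27*49*20 = -1323*20 = -26460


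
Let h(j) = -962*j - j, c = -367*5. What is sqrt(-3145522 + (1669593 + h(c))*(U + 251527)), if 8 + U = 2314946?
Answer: 2*sqrt(2205040496762) ≈ 2.9699e+6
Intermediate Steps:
c = -1835
U = 2314938 (U = -8 + 2314946 = 2314938)
h(j) = -963*j
sqrt(-3145522 + (1669593 + h(c))*(U + 251527)) = sqrt(-3145522 + (1669593 - 963*(-1835))*(2314938 + 251527)) = sqrt(-3145522 + (1669593 + 1767105)*2566465) = sqrt(-3145522 + 3436698*2566465) = sqrt(-3145522 + 8820165132570) = sqrt(8820161987048) = 2*sqrt(2205040496762)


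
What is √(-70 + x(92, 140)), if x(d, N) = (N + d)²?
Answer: 17*√186 ≈ 231.85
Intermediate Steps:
√(-70 + x(92, 140)) = √(-70 + (140 + 92)²) = √(-70 + 232²) = √(-70 + 53824) = √53754 = 17*√186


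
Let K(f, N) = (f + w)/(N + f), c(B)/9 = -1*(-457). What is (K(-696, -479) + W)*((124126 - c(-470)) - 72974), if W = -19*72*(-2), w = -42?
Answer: 151255691982/1175 ≈ 1.2873e+8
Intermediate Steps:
c(B) = 4113 (c(B) = 9*(-1*(-457)) = 9*457 = 4113)
W = 2736 (W = -1368*(-2) = 2736)
K(f, N) = (-42 + f)/(N + f) (K(f, N) = (f - 42)/(N + f) = (-42 + f)/(N + f))
(K(-696, -479) + W)*((124126 - c(-470)) - 72974) = ((-42 - 696)/(-479 - 696) + 2736)*((124126 - 1*4113) - 72974) = (-738/(-1175) + 2736)*((124126 - 4113) - 72974) = (-1/1175*(-738) + 2736)*(120013 - 72974) = (738/1175 + 2736)*47039 = (3215538/1175)*47039 = 151255691982/1175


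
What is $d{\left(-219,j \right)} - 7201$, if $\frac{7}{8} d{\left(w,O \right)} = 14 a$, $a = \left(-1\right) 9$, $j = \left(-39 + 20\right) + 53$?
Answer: $-7345$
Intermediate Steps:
$j = 34$ ($j = -19 + 53 = 34$)
$a = -9$
$d{\left(w,O \right)} = -144$ ($d{\left(w,O \right)} = \frac{8 \cdot 14 \left(-9\right)}{7} = \frac{8}{7} \left(-126\right) = -144$)
$d{\left(-219,j \right)} - 7201 = -144 - 7201 = -7345$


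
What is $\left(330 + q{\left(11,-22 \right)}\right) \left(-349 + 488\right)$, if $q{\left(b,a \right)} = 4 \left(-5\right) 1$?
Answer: $43090$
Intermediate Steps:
$q{\left(b,a \right)} = -20$ ($q{\left(b,a \right)} = \left(-20\right) 1 = -20$)
$\left(330 + q{\left(11,-22 \right)}\right) \left(-349 + 488\right) = \left(330 - 20\right) \left(-349 + 488\right) = 310 \cdot 139 = 43090$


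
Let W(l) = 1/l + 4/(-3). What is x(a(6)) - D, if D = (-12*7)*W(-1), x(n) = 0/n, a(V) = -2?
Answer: -196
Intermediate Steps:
W(l) = -4/3 + 1/l (W(l) = 1/l + 4*(-⅓) = 1/l - 4/3 = -4/3 + 1/l)
x(n) = 0
D = 196 (D = (-12*7)*(-4/3 + 1/(-1)) = -84*(-4/3 - 1) = -84*(-7/3) = 196)
x(a(6)) - D = 0 - 1*196 = 0 - 196 = -196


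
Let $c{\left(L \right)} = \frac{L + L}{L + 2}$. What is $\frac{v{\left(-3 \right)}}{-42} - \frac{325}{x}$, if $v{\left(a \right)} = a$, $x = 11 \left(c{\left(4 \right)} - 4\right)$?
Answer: $\frac{6869}{616} \approx 11.151$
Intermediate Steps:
$c{\left(L \right)} = \frac{2 L}{2 + L}$
$x = - \frac{88}{3}$ ($x = 11 \left(2 \cdot 4 \frac{1}{2 + 4} - 4\right) = 11 \left(2 \cdot 4 \cdot \frac{1}{6} - 4\right) = 11 \left(\frac{4}{3} - 4\right) = 11 \left(- \frac{8}{3}\right) = - \frac{88}{3} \approx -29.333$)
$\frac{v{\left(-3 \right)}}{-42} - \frac{325}{x} = - \frac{3}{-42} - \frac{325}{- \frac{88}{3}} = \left(-3\right) \left(- \frac{1}{42}\right) - - \frac{975}{88} = \frac{1}{14} + \frac{975}{88} = \frac{6869}{616}$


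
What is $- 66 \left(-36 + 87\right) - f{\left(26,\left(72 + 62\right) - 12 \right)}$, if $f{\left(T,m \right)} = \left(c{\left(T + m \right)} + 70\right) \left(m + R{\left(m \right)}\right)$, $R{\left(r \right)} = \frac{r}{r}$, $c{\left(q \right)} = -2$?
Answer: $-11730$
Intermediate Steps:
$R{\left(r \right)} = 1$
$f{\left(T,m \right)} = 68 + 68 m$ ($f{\left(T,m \right)} = \left(-2 + 70\right) \left(m + 1\right) = 68 \left(1 + m\right) = 68 + 68 m$)
$- 66 \left(-36 + 87\right) - f{\left(26,\left(72 + 62\right) - 12 \right)} = - 66 \left(-36 + 87\right) - \left(68 + 68 \left(\left(72 + 62\right) - 12\right)\right) = \left(-66\right) 51 - \left(68 + 68 \left(134 - 12\right)\right) = -3366 - \left(68 + 68 \cdot 122\right) = -3366 - \left(68 + 8296\right) = -3366 - 8364 = -11730$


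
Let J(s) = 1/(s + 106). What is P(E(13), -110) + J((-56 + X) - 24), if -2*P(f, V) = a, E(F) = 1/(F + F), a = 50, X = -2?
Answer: -599/24 ≈ -24.958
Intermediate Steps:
E(F) = 1/(2*F)
P(f, V) = -25 (P(f, V) = -1/2*50 = -25)
J(s) = 1/(106 + s)
P(E(13), -110) + J((-56 + X) - 24) = -25 + 1/(106 + ((-56 - 2) - 24)) = -25 + 1/(106 + (-58 - 24)) = -25 + 1/(106 - 82) = -25 + 1/24 = -599/24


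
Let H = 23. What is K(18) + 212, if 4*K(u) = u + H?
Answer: 889/4 ≈ 222.25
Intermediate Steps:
K(u) = 23/4 + u/4 (K(u) = (u + 23)/4 = (23 + u)/4 = 23/4 + u/4)
K(18) + 212 = (23/4 + (¼)*18) + 212 = (23/4 + 9/2) + 212 = 41/4 + 212 = 889/4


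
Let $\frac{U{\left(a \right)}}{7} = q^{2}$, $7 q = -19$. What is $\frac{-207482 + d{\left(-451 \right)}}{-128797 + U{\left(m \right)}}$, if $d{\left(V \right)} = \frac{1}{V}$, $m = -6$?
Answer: $\frac{218340227}{135483106} \approx 1.6116$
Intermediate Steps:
$q = - \frac{19}{7}$ ($q = \frac{1}{7} \left(-19\right) = - \frac{19}{7} \approx -2.7143$)
$U{\left(a \right)} = \frac{361}{7}$ ($U{\left(a \right)} = 7 \left(- \frac{19}{7}\right)^{2} = 7 \cdot \frac{361}{49} = \frac{361}{7}$)
$\frac{-207482 + d{\left(-451 \right)}}{-128797 + U{\left(m \right)}} = \frac{-207482 + \frac{1}{-451}}{-128797 + \frac{361}{7}} = \frac{-207482 - \frac{1}{451}}{- \frac{901218}{7}} = \left(- \frac{93574383}{451}\right) \left(- \frac{7}{901218}\right) = \frac{218340227}{135483106}$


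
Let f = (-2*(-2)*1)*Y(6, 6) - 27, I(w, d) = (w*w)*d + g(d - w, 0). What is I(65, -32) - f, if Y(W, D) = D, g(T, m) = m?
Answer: -135197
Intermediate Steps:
I(w, d) = d*w**2 (I(w, d) = (w*w)*d + 0 = w**2*d + 0 = d*w**2 + 0 = d*w**2)
f = -3 (f = (-2*(-2)*1)*6 - 27 = (4*1)*6 - 27 = 4*6 - 27 = 24 - 27 = -3)
I(65, -32) - f = -32*65**2 - 1*(-3) = -32*4225 + 3 = -135200 + 3 = -135197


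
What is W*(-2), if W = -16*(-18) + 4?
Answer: -584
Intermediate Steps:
W = 292 (W = 288 + 4 = 292)
W*(-2) = 292*(-2) = -584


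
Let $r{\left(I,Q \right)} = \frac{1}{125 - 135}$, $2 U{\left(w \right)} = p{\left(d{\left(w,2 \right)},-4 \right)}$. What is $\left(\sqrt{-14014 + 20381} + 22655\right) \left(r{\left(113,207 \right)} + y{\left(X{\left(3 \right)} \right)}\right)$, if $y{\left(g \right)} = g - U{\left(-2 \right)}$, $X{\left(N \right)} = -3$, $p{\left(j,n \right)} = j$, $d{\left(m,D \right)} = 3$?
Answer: $-104213 - \frac{23 \sqrt{6367}}{5} \approx -1.0458 \cdot 10^{5}$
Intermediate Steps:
$U{\left(w \right)} = \frac{3}{2}$ ($U{\left(w \right)} = \frac{1}{2} \cdot 3 = \frac{3}{2}$)
$y{\left(g \right)} = - \frac{3}{2} + g$ ($y{\left(g \right)} = g - \frac{3}{2} = - \frac{3}{2} + g$)
$r{\left(I,Q \right)} = - \frac{1}{10}$ ($r{\left(I,Q \right)} = \frac{1}{-10} = - \frac{1}{10}$)
$\left(\sqrt{-14014 + 20381} + 22655\right) \left(r{\left(113,207 \right)} + y{\left(X{\left(3 \right)} \right)}\right) = \left(\sqrt{-14014 + 20381} + 22655\right) \left(- \frac{1}{10} - \frac{9}{2}\right) = \left(\sqrt{6367} + 22655\right) \left(- \frac{1}{10} - \frac{9}{2}\right) = \left(22655 + \sqrt{6367}\right) \left(- \frac{23}{5}\right) = -104213 - \frac{23 \sqrt{6367}}{5}$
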